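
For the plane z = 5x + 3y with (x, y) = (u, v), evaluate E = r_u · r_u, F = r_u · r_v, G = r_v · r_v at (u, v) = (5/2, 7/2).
E = 26;  F = 15;  G = 10

Partials: r_u = (1, 0, 5), r_v = (0, 1, 3). As functions of (u, v):
  E = r_u · r_u = 26,
  F = r_u · r_v = 15,
  G = r_v · r_v = 10.
Evaluating at (u, v) = (5/2, 7/2): E = 26, F = 15, G = 10.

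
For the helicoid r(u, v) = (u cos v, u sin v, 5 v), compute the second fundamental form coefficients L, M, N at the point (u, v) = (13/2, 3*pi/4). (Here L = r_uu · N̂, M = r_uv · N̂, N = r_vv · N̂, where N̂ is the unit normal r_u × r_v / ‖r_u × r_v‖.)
L = 0;  M = -10*sqrt(269)/269;  N = 0

Compute the unit normal N̂(u, v) = (5*sin(v)/sqrt(u^2 + 25), -5*cos(v)/sqrt(u^2 + 25), u/sqrt(u^2 + 25)), and the second partials r_uu, r_uv, r_vv. Take dot products:
  L(u, v) = r_uu · N̂ = 0,
  M(u, v) = r_uv · N̂ = -5/sqrt(u^2 + 25),
  N(u, v) = r_vv · N̂ = 0.
Evaluating at (u, v) = (13/2, 3*pi/4):
  L = 0, M = -10*sqrt(269)/269, N = 0.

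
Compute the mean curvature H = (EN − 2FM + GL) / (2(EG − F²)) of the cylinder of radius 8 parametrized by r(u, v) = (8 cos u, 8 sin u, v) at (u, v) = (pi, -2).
H = -1/16

With E = 64, F = 0, G = 1, L = -8, M = 0, N = 0, assemble
  H = (EN − 2FM + GL) / (2(EG − F²)) = -1/16.
At (u, v) = (pi, -2): H = -1/16.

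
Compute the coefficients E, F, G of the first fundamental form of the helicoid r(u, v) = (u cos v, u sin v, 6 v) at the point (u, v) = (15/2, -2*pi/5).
E = 1;  F = 0;  G = 369/4

Partials: r_u = (cos(v), sin(v), 0), r_v = (-u*sin(v), u*cos(v), 6). As functions of (u, v):
  E = r_u · r_u = 1,
  F = r_u · r_v = 0,
  G = r_v · r_v = u^2 + 36.
Evaluating at (u, v) = (15/2, -2*pi/5): E = 1, F = 0, G = 369/4.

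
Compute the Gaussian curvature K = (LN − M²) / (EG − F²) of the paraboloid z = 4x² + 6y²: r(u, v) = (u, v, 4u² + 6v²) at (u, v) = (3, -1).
K = 96/519841

Coefficients of the first fundamental form: E = 64*u^2 + 1, F = 96*u*v, G = 144*v^2 + 1.
Coefficients of the second fundamental form: L = 8/sqrt(64*u^2 + 144*v^2 + 1), M = 0, N = 12/sqrt(64*u^2 + 144*v^2 + 1).
Assemble K = (LN − M²)/(EG − F²) = 96/(4096*u^4 + 18432*u^2*v^2 + 128*u^2 + 20736*v^4 + 288*v^2 + 1). At (u, v) = (3, -1): K = 96/519841.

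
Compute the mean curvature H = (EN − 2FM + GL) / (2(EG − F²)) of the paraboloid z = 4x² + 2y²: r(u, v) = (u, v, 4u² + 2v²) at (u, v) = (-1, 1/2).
H = 50*sqrt(69)/1587

With E = 64*u^2 + 1, F = 32*u*v, G = 16*v^2 + 1, L = 8/sqrt(64*u^2 + 16*v^2 + 1), M = 0, N = 4/sqrt(64*u^2 + 16*v^2 + 1), assemble
  H = (EN − 2FM + GL) / (2(EG − F²)) = 2*(64*u^2 + 32*v^2 + 3)/(64*u^2 + 16*v^2 + 1)^(3/2).
At (u, v) = (-1, 1/2): H = 50*sqrt(69)/1587.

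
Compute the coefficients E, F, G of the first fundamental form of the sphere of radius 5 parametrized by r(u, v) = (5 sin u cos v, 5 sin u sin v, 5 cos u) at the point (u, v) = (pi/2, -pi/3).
E = 25;  F = 0;  G = 25

Partials: r_u = (5*cos(u)*cos(v), 5*sin(v)*cos(u), -5*sin(u)), r_v = (-5*sin(u)*sin(v), 5*sin(u)*cos(v), 0). As functions of (u, v):
  E = r_u · r_u = 25,
  F = r_u · r_v = 0,
  G = r_v · r_v = 25*sin(u)^2.
Evaluating at (u, v) = (pi/2, -pi/3): E = 25, F = 0, G = 25.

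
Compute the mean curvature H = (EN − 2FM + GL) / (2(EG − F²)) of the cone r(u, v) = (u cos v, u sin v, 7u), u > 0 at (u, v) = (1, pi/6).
H = 7*sqrt(2)/20

With E = 50, F = 0, G = u^2, L = 0, M = 0, N = 7*sqrt(2)*u^2/(10*Abs(u)), assemble
  H = (EN − 2FM + GL) / (2(EG − F²)) = 7*sqrt(2)/(20*Abs(u)).
At (u, v) = (1, pi/6): H = 7*sqrt(2)/20.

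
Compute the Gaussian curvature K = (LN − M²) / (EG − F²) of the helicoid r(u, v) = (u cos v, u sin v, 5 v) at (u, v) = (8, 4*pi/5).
K = -25/7921

Coefficients of the first fundamental form: E = 1, F = 0, G = u^2 + 25.
Coefficients of the second fundamental form: L = 0, M = -5/sqrt(u^2 + 25), N = 0.
Assemble K = (LN − M²)/(EG − F²) = -25/(u^2 + 25)^2. At (u, v) = (8, 4*pi/5): K = -25/7921.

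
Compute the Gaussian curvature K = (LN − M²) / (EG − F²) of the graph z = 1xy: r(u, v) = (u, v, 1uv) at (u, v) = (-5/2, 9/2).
K = -4/3025

Coefficients of the first fundamental form: E = v^2 + 1, F = u*v, G = u^2 + 1.
Coefficients of the second fundamental form: L = 0, M = 1/sqrt(u^2 + v^2 + 1), N = 0.
Assemble K = (LN − M²)/(EG − F²) = 1/((u^2*v^2 - (u^2 + 1)*(v^2 + 1))*(u^2 + v^2 + 1)). At (u, v) = (-5/2, 9/2): K = -4/3025.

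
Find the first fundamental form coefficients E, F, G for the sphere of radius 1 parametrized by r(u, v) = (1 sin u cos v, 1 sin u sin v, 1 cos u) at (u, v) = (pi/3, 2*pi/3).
E = 1;  F = 0;  G = 3/4

Partials: r_u = (cos(u)*cos(v), sin(v)*cos(u), -sin(u)), r_v = (-sin(u)*sin(v), sin(u)*cos(v), 0). As functions of (u, v):
  E = r_u · r_u = 1,
  F = r_u · r_v = 0,
  G = r_v · r_v = sin(u)^2.
Evaluating at (u, v) = (pi/3, 2*pi/3): E = 1, F = 0, G = 3/4.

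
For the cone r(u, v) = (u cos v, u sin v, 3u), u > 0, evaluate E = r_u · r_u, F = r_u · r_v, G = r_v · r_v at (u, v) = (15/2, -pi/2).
E = 10;  F = 0;  G = 225/4

Partials: r_u = (cos(v), sin(v), 3), r_v = (-u*sin(v), u*cos(v), 0). As functions of (u, v):
  E = r_u · r_u = 10,
  F = r_u · r_v = 0,
  G = r_v · r_v = u^2.
Evaluating at (u, v) = (15/2, -pi/2): E = 10, F = 0, G = 225/4.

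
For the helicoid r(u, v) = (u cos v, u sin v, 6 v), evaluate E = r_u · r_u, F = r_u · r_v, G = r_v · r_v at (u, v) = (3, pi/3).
E = 1;  F = 0;  G = 45

Partials: r_u = (cos(v), sin(v), 0), r_v = (-u*sin(v), u*cos(v), 6). As functions of (u, v):
  E = r_u · r_u = 1,
  F = r_u · r_v = 0,
  G = r_v · r_v = u^2 + 36.
Evaluating at (u, v) = (3, pi/3): E = 1, F = 0, G = 45.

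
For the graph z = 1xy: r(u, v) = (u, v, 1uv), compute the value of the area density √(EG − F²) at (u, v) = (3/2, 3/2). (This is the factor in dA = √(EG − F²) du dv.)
√(EG − F²)|_{(3/2, 3/2)} = sqrt(22)/2

E = v^2 + 1, F = u*v, G = u^2 + 1, so EG − F² = u^2 + v^2 + 1. Taking the positive square root: √(EG − F²) = sqrt(u^2 + v^2 + 1). At (u, v) = (3/2, 3/2): sqrt(22)/2.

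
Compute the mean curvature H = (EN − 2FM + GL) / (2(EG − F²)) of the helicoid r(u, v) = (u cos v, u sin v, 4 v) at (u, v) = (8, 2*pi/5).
H = 0

With E = 1, F = 0, G = u^2 + 16, L = 0, M = -4/sqrt(u^2 + 16), N = 0, assemble
  H = (EN − 2FM + GL) / (2(EG − F²)) = 0.
At (u, v) = (8, 2*pi/5): H = 0.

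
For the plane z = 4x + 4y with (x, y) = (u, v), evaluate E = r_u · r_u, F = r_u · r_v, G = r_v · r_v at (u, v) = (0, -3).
E = 17;  F = 16;  G = 17

Partials: r_u = (1, 0, 4), r_v = (0, 1, 4). As functions of (u, v):
  E = r_u · r_u = 17,
  F = r_u · r_v = 16,
  G = r_v · r_v = 17.
Evaluating at (u, v) = (0, -3): E = 17, F = 16, G = 17.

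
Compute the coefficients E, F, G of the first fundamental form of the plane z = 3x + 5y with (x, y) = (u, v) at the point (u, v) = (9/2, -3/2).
E = 10;  F = 15;  G = 26

Partials: r_u = (1, 0, 3), r_v = (0, 1, 5). As functions of (u, v):
  E = r_u · r_u = 10,
  F = r_u · r_v = 15,
  G = r_v · r_v = 26.
Evaluating at (u, v) = (9/2, -3/2): E = 10, F = 15, G = 26.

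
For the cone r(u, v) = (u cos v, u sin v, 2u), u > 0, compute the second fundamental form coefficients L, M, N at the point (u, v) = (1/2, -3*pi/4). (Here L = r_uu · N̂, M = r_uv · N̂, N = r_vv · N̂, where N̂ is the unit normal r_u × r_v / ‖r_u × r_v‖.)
L = 0;  M = 0;  N = sqrt(5)/5

Compute the unit normal N̂(u, v) = (-2*sqrt(5)*u*cos(v)/(5*Abs(u)), -2*sqrt(5)*u*sin(v)/(5*Abs(u)), sqrt(5)*u/(5*Abs(u))), and the second partials r_uu, r_uv, r_vv. Take dot products:
  L(u, v) = r_uu · N̂ = 0,
  M(u, v) = r_uv · N̂ = 0,
  N(u, v) = r_vv · N̂ = 2*sqrt(5)*u^2/(5*Abs(u)).
Evaluating at (u, v) = (1/2, -3*pi/4):
  L = 0, M = 0, N = sqrt(5)/5.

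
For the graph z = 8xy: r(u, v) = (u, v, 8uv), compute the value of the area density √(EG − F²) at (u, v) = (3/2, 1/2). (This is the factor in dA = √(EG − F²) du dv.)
√(EG − F²)|_{(3/2, 1/2)} = sqrt(161)

E = 64*v^2 + 1, F = 64*u*v, G = 64*u^2 + 1, so EG − F² = 64*u^2 + 64*v^2 + 1. Taking the positive square root: √(EG − F²) = sqrt(64*u^2 + 64*v^2 + 1). At (u, v) = (3/2, 1/2): sqrt(161).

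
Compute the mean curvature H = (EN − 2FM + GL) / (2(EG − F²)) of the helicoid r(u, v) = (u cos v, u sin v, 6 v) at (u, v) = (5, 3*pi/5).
H = 0

With E = 1, F = 0, G = u^2 + 36, L = 0, M = -6/sqrt(u^2 + 36), N = 0, assemble
  H = (EN − 2FM + GL) / (2(EG − F²)) = 0.
At (u, v) = (5, 3*pi/5): H = 0.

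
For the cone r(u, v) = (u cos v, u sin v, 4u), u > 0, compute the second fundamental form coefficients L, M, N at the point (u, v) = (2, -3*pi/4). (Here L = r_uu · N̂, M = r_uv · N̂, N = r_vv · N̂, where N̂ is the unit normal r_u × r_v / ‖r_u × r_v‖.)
L = 0;  M = 0;  N = 8*sqrt(17)/17

Compute the unit normal N̂(u, v) = (-4*sqrt(17)*u*cos(v)/(17*Abs(u)), -4*sqrt(17)*u*sin(v)/(17*Abs(u)), sqrt(17)*u/(17*Abs(u))), and the second partials r_uu, r_uv, r_vv. Take dot products:
  L(u, v) = r_uu · N̂ = 0,
  M(u, v) = r_uv · N̂ = 0,
  N(u, v) = r_vv · N̂ = 4*sqrt(17)*u^2/(17*Abs(u)).
Evaluating at (u, v) = (2, -3*pi/4):
  L = 0, M = 0, N = 8*sqrt(17)/17.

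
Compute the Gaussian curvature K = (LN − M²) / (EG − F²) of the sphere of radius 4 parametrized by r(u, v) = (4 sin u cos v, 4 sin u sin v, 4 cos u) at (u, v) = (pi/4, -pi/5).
K = 1/16

Coefficients of the first fundamental form: E = 16, F = 0, G = 16*sin(u)^2.
Coefficients of the second fundamental form: L = -4*sin(u)/Abs(sin(u)), M = 0, N = -4*sin(u)^3/Abs(sin(u)).
Assemble K = (LN − M²)/(EG − F²) = 1/16. At (u, v) = (pi/4, -pi/5): K = 1/16.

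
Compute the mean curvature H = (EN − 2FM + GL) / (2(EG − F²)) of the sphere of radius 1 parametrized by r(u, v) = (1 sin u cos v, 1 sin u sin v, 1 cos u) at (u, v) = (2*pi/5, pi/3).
H = -1

With E = 1, F = 0, G = sin(u)^2, L = -sin(u)/Abs(sin(u)), M = 0, N = -sin(u)^3/Abs(sin(u)), assemble
  H = (EN − 2FM + GL) / (2(EG − F²)) = -sin(u)/Abs(sin(u)).
At (u, v) = (2*pi/5, pi/3): H = -1.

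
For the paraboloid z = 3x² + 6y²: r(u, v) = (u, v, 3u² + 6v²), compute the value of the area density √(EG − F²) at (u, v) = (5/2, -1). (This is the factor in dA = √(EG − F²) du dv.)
√(EG − F²)|_{(5/2, -1)} = sqrt(370)

E = 36*u^2 + 1, F = 72*u*v, G = 144*v^2 + 1, so EG − F² = 36*u^2 + 144*v^2 + 1. Taking the positive square root: √(EG − F²) = sqrt(36*u^2 + 144*v^2 + 1). At (u, v) = (5/2, -1): sqrt(370).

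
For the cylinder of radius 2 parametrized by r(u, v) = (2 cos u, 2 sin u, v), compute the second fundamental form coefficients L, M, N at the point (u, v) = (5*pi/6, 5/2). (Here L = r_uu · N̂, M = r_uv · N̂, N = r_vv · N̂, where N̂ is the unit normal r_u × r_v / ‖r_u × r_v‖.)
L = -2;  M = 0;  N = 0

Compute the unit normal N̂(u, v) = (cos(u), sin(u), 0), and the second partials r_uu, r_uv, r_vv. Take dot products:
  L(u, v) = r_uu · N̂ = -2,
  M(u, v) = r_uv · N̂ = 0,
  N(u, v) = r_vv · N̂ = 0.
Evaluating at (u, v) = (5*pi/6, 5/2):
  L = -2, M = 0, N = 0.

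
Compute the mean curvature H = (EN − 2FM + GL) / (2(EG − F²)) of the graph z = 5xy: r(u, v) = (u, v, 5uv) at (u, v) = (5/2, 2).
H = -5000*sqrt(21)/151263

With E = 25*v^2 + 1, F = 25*u*v, G = 25*u^2 + 1, L = 0, M = 5/sqrt(25*u^2 + 25*v^2 + 1), N = 0, assemble
  H = (EN − 2FM + GL) / (2(EG − F²)) = -125*u*v/(25*u^2 + 25*v^2 + 1)^(3/2).
At (u, v) = (5/2, 2): H = -5000*sqrt(21)/151263.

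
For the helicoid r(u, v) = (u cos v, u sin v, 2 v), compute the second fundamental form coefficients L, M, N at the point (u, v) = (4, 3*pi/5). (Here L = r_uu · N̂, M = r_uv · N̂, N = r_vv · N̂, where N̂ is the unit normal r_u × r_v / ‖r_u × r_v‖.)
L = 0;  M = -sqrt(5)/5;  N = 0

Compute the unit normal N̂(u, v) = (2*sin(v)/sqrt(u^2 + 4), -2*cos(v)/sqrt(u^2 + 4), u/sqrt(u^2 + 4)), and the second partials r_uu, r_uv, r_vv. Take dot products:
  L(u, v) = r_uu · N̂ = 0,
  M(u, v) = r_uv · N̂ = -2/sqrt(u^2 + 4),
  N(u, v) = r_vv · N̂ = 0.
Evaluating at (u, v) = (4, 3*pi/5):
  L = 0, M = -sqrt(5)/5, N = 0.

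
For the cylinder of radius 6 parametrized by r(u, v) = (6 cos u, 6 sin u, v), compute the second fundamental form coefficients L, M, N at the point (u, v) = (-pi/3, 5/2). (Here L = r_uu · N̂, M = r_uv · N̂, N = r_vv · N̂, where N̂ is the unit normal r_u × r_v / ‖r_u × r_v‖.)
L = -6;  M = 0;  N = 0

Compute the unit normal N̂(u, v) = (cos(u), sin(u), 0), and the second partials r_uu, r_uv, r_vv. Take dot products:
  L(u, v) = r_uu · N̂ = -6,
  M(u, v) = r_uv · N̂ = 0,
  N(u, v) = r_vv · N̂ = 0.
Evaluating at (u, v) = (-pi/3, 5/2):
  L = -6, M = 0, N = 0.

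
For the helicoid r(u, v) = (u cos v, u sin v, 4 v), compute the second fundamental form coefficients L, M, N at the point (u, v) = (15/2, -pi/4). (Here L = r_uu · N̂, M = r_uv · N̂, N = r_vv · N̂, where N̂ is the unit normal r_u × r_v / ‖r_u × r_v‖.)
L = 0;  M = -8/17;  N = 0

Compute the unit normal N̂(u, v) = (4*sin(v)/sqrt(u^2 + 16), -4*cos(v)/sqrt(u^2 + 16), u/sqrt(u^2 + 16)), and the second partials r_uu, r_uv, r_vv. Take dot products:
  L(u, v) = r_uu · N̂ = 0,
  M(u, v) = r_uv · N̂ = -4/sqrt(u^2 + 16),
  N(u, v) = r_vv · N̂ = 0.
Evaluating at (u, v) = (15/2, -pi/4):
  L = 0, M = -8/17, N = 0.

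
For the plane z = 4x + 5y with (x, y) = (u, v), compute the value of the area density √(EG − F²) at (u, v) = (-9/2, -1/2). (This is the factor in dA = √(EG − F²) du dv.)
√(EG − F²)|_{(-9/2, -1/2)} = sqrt(42)

E = 17, F = 20, G = 26, so EG − F² = 42. Taking the positive square root: √(EG − F²) = sqrt(42). At (u, v) = (-9/2, -1/2): sqrt(42).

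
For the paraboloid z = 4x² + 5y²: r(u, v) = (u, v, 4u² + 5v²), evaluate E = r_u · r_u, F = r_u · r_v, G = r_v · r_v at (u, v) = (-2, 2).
E = 257;  F = -320;  G = 401

Partials: r_u = (1, 0, 8*u), r_v = (0, 1, 10*v). As functions of (u, v):
  E = r_u · r_u = 64*u^2 + 1,
  F = r_u · r_v = 80*u*v,
  G = r_v · r_v = 100*v^2 + 1.
Evaluating at (u, v) = (-2, 2): E = 257, F = -320, G = 401.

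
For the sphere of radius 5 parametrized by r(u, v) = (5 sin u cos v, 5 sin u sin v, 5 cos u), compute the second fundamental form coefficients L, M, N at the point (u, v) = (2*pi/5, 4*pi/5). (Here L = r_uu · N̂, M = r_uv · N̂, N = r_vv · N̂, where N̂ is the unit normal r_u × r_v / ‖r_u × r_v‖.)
L = -5;  M = 0;  N = -25/8 - 5*sqrt(5)/8

Compute the unit normal N̂(u, v) = (sin(u)^2*cos(v)/Abs(sin(u)), sin(u)^2*sin(v)/Abs(sin(u)), sin(2*u)/(2*Abs(sin(u)))), and the second partials r_uu, r_uv, r_vv. Take dot products:
  L(u, v) = r_uu · N̂ = -5*sin(u)/Abs(sin(u)),
  M(u, v) = r_uv · N̂ = 0,
  N(u, v) = r_vv · N̂ = -5*sin(u)^3/Abs(sin(u)).
Evaluating at (u, v) = (2*pi/5, 4*pi/5):
  L = -5, M = 0, N = -25/8 - 5*sqrt(5)/8.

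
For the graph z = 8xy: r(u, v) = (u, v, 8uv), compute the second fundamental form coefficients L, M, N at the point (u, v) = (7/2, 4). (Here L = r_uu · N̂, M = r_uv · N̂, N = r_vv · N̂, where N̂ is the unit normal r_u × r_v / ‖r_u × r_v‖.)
L = 0;  M = 8*sqrt(201)/603;  N = 0

Compute the unit normal N̂(u, v) = (-8*v/sqrt(64*u^2 + 64*v^2 + 1), -8*u/sqrt(64*u^2 + 64*v^2 + 1), 1/sqrt(64*u^2 + 64*v^2 + 1)), and the second partials r_uu, r_uv, r_vv. Take dot products:
  L(u, v) = r_uu · N̂ = 0,
  M(u, v) = r_uv · N̂ = 8/sqrt(64*u^2 + 64*v^2 + 1),
  N(u, v) = r_vv · N̂ = 0.
Evaluating at (u, v) = (7/2, 4):
  L = 0, M = 8*sqrt(201)/603, N = 0.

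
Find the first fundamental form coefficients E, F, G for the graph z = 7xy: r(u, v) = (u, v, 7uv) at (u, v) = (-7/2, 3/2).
E = 445/4;  F = -1029/4;  G = 2405/4

Partials: r_u = (1, 0, 7*v), r_v = (0, 1, 7*u). As functions of (u, v):
  E = r_u · r_u = 49*v^2 + 1,
  F = r_u · r_v = 49*u*v,
  G = r_v · r_v = 49*u^2 + 1.
Evaluating at (u, v) = (-7/2, 3/2): E = 445/4, F = -1029/4, G = 2405/4.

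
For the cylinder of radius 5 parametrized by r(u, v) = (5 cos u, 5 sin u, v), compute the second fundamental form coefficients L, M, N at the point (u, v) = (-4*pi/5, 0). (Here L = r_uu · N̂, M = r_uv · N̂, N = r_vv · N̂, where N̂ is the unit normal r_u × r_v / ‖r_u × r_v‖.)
L = -5;  M = 0;  N = 0

Compute the unit normal N̂(u, v) = (cos(u), sin(u), 0), and the second partials r_uu, r_uv, r_vv. Take dot products:
  L(u, v) = r_uu · N̂ = -5,
  M(u, v) = r_uv · N̂ = 0,
  N(u, v) = r_vv · N̂ = 0.
Evaluating at (u, v) = (-4*pi/5, 0):
  L = -5, M = 0, N = 0.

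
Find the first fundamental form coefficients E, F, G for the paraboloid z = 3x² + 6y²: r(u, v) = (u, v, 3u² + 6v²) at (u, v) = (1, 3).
E = 37;  F = 216;  G = 1297

Partials: r_u = (1, 0, 6*u), r_v = (0, 1, 12*v). As functions of (u, v):
  E = r_u · r_u = 36*u^2 + 1,
  F = r_u · r_v = 72*u*v,
  G = r_v · r_v = 144*v^2 + 1.
Evaluating at (u, v) = (1, 3): E = 37, F = 216, G = 1297.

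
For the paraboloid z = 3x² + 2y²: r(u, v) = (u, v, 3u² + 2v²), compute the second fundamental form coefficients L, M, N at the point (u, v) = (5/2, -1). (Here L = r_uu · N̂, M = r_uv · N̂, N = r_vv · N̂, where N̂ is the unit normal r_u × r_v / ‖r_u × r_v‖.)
L = 3*sqrt(2)/11;  M = 0;  N = 2*sqrt(2)/11

Compute the unit normal N̂(u, v) = (-6*u/sqrt(36*u^2 + 16*v^2 + 1), -4*v/sqrt(36*u^2 + 16*v^2 + 1), 1/sqrt(36*u^2 + 16*v^2 + 1)), and the second partials r_uu, r_uv, r_vv. Take dot products:
  L(u, v) = r_uu · N̂ = 6/sqrt(36*u^2 + 16*v^2 + 1),
  M(u, v) = r_uv · N̂ = 0,
  N(u, v) = r_vv · N̂ = 4/sqrt(36*u^2 + 16*v^2 + 1).
Evaluating at (u, v) = (5/2, -1):
  L = 3*sqrt(2)/11, M = 0, N = 2*sqrt(2)/11.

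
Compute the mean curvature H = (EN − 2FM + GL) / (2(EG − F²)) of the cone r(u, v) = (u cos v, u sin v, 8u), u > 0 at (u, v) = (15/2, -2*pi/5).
H = 8*sqrt(65)/975

With E = 65, F = 0, G = u^2, L = 0, M = 0, N = 8*sqrt(65)*u^2/(65*Abs(u)), assemble
  H = (EN − 2FM + GL) / (2(EG − F²)) = 4*sqrt(65)/(65*Abs(u)).
At (u, v) = (15/2, -2*pi/5): H = 8*sqrt(65)/975.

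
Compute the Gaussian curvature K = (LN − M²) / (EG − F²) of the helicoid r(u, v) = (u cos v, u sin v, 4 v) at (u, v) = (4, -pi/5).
K = -1/64

Coefficients of the first fundamental form: E = 1, F = 0, G = u^2 + 16.
Coefficients of the second fundamental form: L = 0, M = -4/sqrt(u^2 + 16), N = 0.
Assemble K = (LN − M²)/(EG − F²) = -16/(u^2 + 16)^2. At (u, v) = (4, -pi/5): K = -1/64.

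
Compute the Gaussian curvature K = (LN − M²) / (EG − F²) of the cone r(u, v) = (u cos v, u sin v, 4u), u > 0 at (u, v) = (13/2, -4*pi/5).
K = 0

Coefficients of the first fundamental form: E = 17, F = 0, G = u^2.
Coefficients of the second fundamental form: L = 0, M = 0, N = 4*sqrt(17)*u^2/(17*Abs(u)).
Assemble K = (LN − M²)/(EG − F²) = 0. At (u, v) = (13/2, -4*pi/5): K = 0.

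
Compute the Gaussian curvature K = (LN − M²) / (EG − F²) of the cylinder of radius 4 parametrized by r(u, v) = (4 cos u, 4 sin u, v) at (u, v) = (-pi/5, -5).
K = 0

Coefficients of the first fundamental form: E = 16, F = 0, G = 1.
Coefficients of the second fundamental form: L = -4, M = 0, N = 0.
Assemble K = (LN − M²)/(EG − F²) = 0. At (u, v) = (-pi/5, -5): K = 0.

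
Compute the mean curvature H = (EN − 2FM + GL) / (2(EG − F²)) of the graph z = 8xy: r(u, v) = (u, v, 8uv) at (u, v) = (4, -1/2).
H = 1024*sqrt(1041)/1083681

With E = 64*v^2 + 1, F = 64*u*v, G = 64*u^2 + 1, L = 0, M = 8/sqrt(64*u^2 + 64*v^2 + 1), N = 0, assemble
  H = (EN − 2FM + GL) / (2(EG − F²)) = -512*u*v/(64*u^2 + 64*v^2 + 1)^(3/2).
At (u, v) = (4, -1/2): H = 1024*sqrt(1041)/1083681.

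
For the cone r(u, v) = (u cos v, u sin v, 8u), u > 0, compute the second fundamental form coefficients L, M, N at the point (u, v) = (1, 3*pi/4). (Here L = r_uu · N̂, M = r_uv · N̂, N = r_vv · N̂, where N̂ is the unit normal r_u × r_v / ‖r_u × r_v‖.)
L = 0;  M = 0;  N = 8*sqrt(65)/65

Compute the unit normal N̂(u, v) = (-8*sqrt(65)*u*cos(v)/(65*Abs(u)), -8*sqrt(65)*u*sin(v)/(65*Abs(u)), sqrt(65)*u/(65*Abs(u))), and the second partials r_uu, r_uv, r_vv. Take dot products:
  L(u, v) = r_uu · N̂ = 0,
  M(u, v) = r_uv · N̂ = 0,
  N(u, v) = r_vv · N̂ = 8*sqrt(65)*u^2/(65*Abs(u)).
Evaluating at (u, v) = (1, 3*pi/4):
  L = 0, M = 0, N = 8*sqrt(65)/65.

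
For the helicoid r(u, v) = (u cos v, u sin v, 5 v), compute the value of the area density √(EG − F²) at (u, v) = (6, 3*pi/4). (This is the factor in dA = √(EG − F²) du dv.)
√(EG − F²)|_{(6, 3*pi/4)} = sqrt(61)

E = 1, F = 0, G = u^2 + 25, so EG − F² = u^2 + 25. Taking the positive square root: √(EG − F²) = sqrt(u^2 + 25). At (u, v) = (6, 3*pi/4): sqrt(61).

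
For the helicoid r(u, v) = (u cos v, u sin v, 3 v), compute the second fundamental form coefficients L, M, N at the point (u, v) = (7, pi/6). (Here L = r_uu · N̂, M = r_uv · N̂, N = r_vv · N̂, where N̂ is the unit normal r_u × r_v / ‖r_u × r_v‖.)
L = 0;  M = -3*sqrt(58)/58;  N = 0

Compute the unit normal N̂(u, v) = (3*sin(v)/sqrt(u^2 + 9), -3*cos(v)/sqrt(u^2 + 9), u/sqrt(u^2 + 9)), and the second partials r_uu, r_uv, r_vv. Take dot products:
  L(u, v) = r_uu · N̂ = 0,
  M(u, v) = r_uv · N̂ = -3/sqrt(u^2 + 9),
  N(u, v) = r_vv · N̂ = 0.
Evaluating at (u, v) = (7, pi/6):
  L = 0, M = -3*sqrt(58)/58, N = 0.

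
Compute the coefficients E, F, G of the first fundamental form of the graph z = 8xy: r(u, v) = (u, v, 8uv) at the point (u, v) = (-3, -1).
E = 65;  F = 192;  G = 577

Partials: r_u = (1, 0, 8*v), r_v = (0, 1, 8*u). As functions of (u, v):
  E = r_u · r_u = 64*v^2 + 1,
  F = r_u · r_v = 64*u*v,
  G = r_v · r_v = 64*u^2 + 1.
Evaluating at (u, v) = (-3, -1): E = 65, F = 192, G = 577.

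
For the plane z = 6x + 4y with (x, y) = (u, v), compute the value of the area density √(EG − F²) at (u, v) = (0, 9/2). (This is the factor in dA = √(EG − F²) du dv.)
√(EG − F²)|_{(0, 9/2)} = sqrt(53)

E = 37, F = 24, G = 17, so EG − F² = 53. Taking the positive square root: √(EG − F²) = sqrt(53). At (u, v) = (0, 9/2): sqrt(53).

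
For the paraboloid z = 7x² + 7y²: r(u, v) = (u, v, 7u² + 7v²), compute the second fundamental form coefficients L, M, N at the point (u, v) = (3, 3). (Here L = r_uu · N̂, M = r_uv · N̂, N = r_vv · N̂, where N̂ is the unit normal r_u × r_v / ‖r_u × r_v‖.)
L = 14*sqrt(3529)/3529;  M = 0;  N = 14*sqrt(3529)/3529

Compute the unit normal N̂(u, v) = (-14*u/sqrt(196*u^2 + 196*v^2 + 1), -14*v/sqrt(196*u^2 + 196*v^2 + 1), 1/sqrt(196*u^2 + 196*v^2 + 1)), and the second partials r_uu, r_uv, r_vv. Take dot products:
  L(u, v) = r_uu · N̂ = 14/sqrt(196*u^2 + 196*v^2 + 1),
  M(u, v) = r_uv · N̂ = 0,
  N(u, v) = r_vv · N̂ = 14/sqrt(196*u^2 + 196*v^2 + 1).
Evaluating at (u, v) = (3, 3):
  L = 14*sqrt(3529)/3529, M = 0, N = 14*sqrt(3529)/3529.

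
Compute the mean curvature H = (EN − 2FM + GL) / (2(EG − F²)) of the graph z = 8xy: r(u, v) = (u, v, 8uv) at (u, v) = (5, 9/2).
H = -11520*sqrt(2897)/8392609

With E = 64*v^2 + 1, F = 64*u*v, G = 64*u^2 + 1, L = 0, M = 8/sqrt(64*u^2 + 64*v^2 + 1), N = 0, assemble
  H = (EN − 2FM + GL) / (2(EG − F²)) = -512*u*v/(64*u^2 + 64*v^2 + 1)^(3/2).
At (u, v) = (5, 9/2): H = -11520*sqrt(2897)/8392609.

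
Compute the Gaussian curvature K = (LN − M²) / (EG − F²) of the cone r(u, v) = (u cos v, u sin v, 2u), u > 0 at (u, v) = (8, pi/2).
K = 0

Coefficients of the first fundamental form: E = 5, F = 0, G = u^2.
Coefficients of the second fundamental form: L = 0, M = 0, N = 2*sqrt(5)*u^2/(5*Abs(u)).
Assemble K = (LN − M²)/(EG − F²) = 0. At (u, v) = (8, pi/2): K = 0.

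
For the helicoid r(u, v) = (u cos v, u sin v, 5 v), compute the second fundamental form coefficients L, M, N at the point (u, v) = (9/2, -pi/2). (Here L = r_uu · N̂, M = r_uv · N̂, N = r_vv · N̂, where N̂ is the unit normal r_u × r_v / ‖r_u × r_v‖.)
L = 0;  M = -10*sqrt(181)/181;  N = 0

Compute the unit normal N̂(u, v) = (5*sin(v)/sqrt(u^2 + 25), -5*cos(v)/sqrt(u^2 + 25), u/sqrt(u^2 + 25)), and the second partials r_uu, r_uv, r_vv. Take dot products:
  L(u, v) = r_uu · N̂ = 0,
  M(u, v) = r_uv · N̂ = -5/sqrt(u^2 + 25),
  N(u, v) = r_vv · N̂ = 0.
Evaluating at (u, v) = (9/2, -pi/2):
  L = 0, M = -10*sqrt(181)/181, N = 0.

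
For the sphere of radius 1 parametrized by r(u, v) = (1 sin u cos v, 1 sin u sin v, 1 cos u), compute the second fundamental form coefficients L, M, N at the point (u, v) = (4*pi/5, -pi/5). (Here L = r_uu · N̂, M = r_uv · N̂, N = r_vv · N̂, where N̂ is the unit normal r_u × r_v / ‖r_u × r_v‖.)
L = -1;  M = 0;  N = -5/8 + sqrt(5)/8

Compute the unit normal N̂(u, v) = (sin(u)^2*cos(v)/Abs(sin(u)), sin(u)^2*sin(v)/Abs(sin(u)), sin(2*u)/(2*Abs(sin(u)))), and the second partials r_uu, r_uv, r_vv. Take dot products:
  L(u, v) = r_uu · N̂ = -sin(u)/Abs(sin(u)),
  M(u, v) = r_uv · N̂ = 0,
  N(u, v) = r_vv · N̂ = -sin(u)^3/Abs(sin(u)).
Evaluating at (u, v) = (4*pi/5, -pi/5):
  L = -1, M = 0, N = -5/8 + sqrt(5)/8.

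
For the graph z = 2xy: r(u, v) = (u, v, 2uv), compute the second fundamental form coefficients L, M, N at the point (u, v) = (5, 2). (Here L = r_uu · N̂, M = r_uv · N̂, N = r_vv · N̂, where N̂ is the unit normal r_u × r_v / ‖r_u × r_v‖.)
L = 0;  M = 2*sqrt(13)/39;  N = 0

Compute the unit normal N̂(u, v) = (-2*v/sqrt(4*u^2 + 4*v^2 + 1), -2*u/sqrt(4*u^2 + 4*v^2 + 1), 1/sqrt(4*u^2 + 4*v^2 + 1)), and the second partials r_uu, r_uv, r_vv. Take dot products:
  L(u, v) = r_uu · N̂ = 0,
  M(u, v) = r_uv · N̂ = 2/sqrt(4*u^2 + 4*v^2 + 1),
  N(u, v) = r_vv · N̂ = 0.
Evaluating at (u, v) = (5, 2):
  L = 0, M = 2*sqrt(13)/39, N = 0.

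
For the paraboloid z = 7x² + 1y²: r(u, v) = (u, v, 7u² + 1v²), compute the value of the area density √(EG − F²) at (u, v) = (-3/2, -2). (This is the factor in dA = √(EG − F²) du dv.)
√(EG − F²)|_{(-3/2, -2)} = sqrt(458)

E = 196*u^2 + 1, F = 28*u*v, G = 4*v^2 + 1, so EG − F² = 196*u^2 + 4*v^2 + 1. Taking the positive square root: √(EG − F²) = sqrt(196*u^2 + 4*v^2 + 1). At (u, v) = (-3/2, -2): sqrt(458).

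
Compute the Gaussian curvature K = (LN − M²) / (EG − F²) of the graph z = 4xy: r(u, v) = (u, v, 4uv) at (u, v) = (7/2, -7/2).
K = -16/154449

Coefficients of the first fundamental form: E = 16*v^2 + 1, F = 16*u*v, G = 16*u^2 + 1.
Coefficients of the second fundamental form: L = 0, M = 4/sqrt(16*u^2 + 16*v^2 + 1), N = 0.
Assemble K = (LN − M²)/(EG − F²) = -16/(256*u^4 + 512*u^2*v^2 + 32*u^2 + 256*v^4 + 32*v^2 + 1). At (u, v) = (7/2, -7/2): K = -16/154449.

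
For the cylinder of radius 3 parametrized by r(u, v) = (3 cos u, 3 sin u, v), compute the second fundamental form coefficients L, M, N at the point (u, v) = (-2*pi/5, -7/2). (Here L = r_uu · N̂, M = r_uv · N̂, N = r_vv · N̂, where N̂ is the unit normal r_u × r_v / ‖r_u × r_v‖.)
L = -3;  M = 0;  N = 0

Compute the unit normal N̂(u, v) = (cos(u), sin(u), 0), and the second partials r_uu, r_uv, r_vv. Take dot products:
  L(u, v) = r_uu · N̂ = -3,
  M(u, v) = r_uv · N̂ = 0,
  N(u, v) = r_vv · N̂ = 0.
Evaluating at (u, v) = (-2*pi/5, -7/2):
  L = -3, M = 0, N = 0.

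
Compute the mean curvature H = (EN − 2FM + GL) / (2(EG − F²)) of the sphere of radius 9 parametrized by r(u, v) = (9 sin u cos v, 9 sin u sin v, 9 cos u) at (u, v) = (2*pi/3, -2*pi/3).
H = -1/9

With E = 81, F = 0, G = 81*sin(u)^2, L = -9*sin(u)/Abs(sin(u)), M = 0, N = -9*sin(u)^3/Abs(sin(u)), assemble
  H = (EN − 2FM + GL) / (2(EG − F²)) = -sin(u)/(9*Abs(sin(u))).
At (u, v) = (2*pi/3, -2*pi/3): H = -1/9.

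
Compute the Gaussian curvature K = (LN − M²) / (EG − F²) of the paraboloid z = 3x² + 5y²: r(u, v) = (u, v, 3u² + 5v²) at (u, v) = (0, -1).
K = 60/10201

Coefficients of the first fundamental form: E = 36*u^2 + 1, F = 60*u*v, G = 100*v^2 + 1.
Coefficients of the second fundamental form: L = 6/sqrt(36*u^2 + 100*v^2 + 1), M = 0, N = 10/sqrt(36*u^2 + 100*v^2 + 1).
Assemble K = (LN − M²)/(EG − F²) = 60/(1296*u^4 + 7200*u^2*v^2 + 72*u^2 + 10000*v^4 + 200*v^2 + 1). At (u, v) = (0, -1): K = 60/10201.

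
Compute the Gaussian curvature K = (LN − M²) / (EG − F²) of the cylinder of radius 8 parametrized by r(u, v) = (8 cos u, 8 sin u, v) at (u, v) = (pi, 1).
K = 0

Coefficients of the first fundamental form: E = 64, F = 0, G = 1.
Coefficients of the second fundamental form: L = -8, M = 0, N = 0.
Assemble K = (LN − M²)/(EG − F²) = 0. At (u, v) = (pi, 1): K = 0.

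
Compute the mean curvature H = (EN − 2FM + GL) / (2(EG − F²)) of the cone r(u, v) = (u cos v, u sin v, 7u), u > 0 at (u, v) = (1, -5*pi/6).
H = 7*sqrt(2)/20

With E = 50, F = 0, G = u^2, L = 0, M = 0, N = 7*sqrt(2)*u^2/(10*Abs(u)), assemble
  H = (EN − 2FM + GL) / (2(EG − F²)) = 7*sqrt(2)/(20*Abs(u)).
At (u, v) = (1, -5*pi/6): H = 7*sqrt(2)/20.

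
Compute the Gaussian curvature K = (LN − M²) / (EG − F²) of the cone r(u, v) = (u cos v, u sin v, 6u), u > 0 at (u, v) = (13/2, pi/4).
K = 0

Coefficients of the first fundamental form: E = 37, F = 0, G = u^2.
Coefficients of the second fundamental form: L = 0, M = 0, N = 6*sqrt(37)*u^2/(37*Abs(u)).
Assemble K = (LN − M²)/(EG − F²) = 0. At (u, v) = (13/2, pi/4): K = 0.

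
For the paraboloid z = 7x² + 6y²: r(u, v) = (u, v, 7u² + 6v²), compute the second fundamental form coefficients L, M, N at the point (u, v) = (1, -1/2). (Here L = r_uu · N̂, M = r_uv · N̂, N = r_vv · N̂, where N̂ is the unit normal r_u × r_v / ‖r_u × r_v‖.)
L = 14*sqrt(233)/233;  M = 0;  N = 12*sqrt(233)/233

Compute the unit normal N̂(u, v) = (-14*u/sqrt(196*u^2 + 144*v^2 + 1), -12*v/sqrt(196*u^2 + 144*v^2 + 1), 1/sqrt(196*u^2 + 144*v^2 + 1)), and the second partials r_uu, r_uv, r_vv. Take dot products:
  L(u, v) = r_uu · N̂ = 14/sqrt(196*u^2 + 144*v^2 + 1),
  M(u, v) = r_uv · N̂ = 0,
  N(u, v) = r_vv · N̂ = 12/sqrt(196*u^2 + 144*v^2 + 1).
Evaluating at (u, v) = (1, -1/2):
  L = 14*sqrt(233)/233, M = 0, N = 12*sqrt(233)/233.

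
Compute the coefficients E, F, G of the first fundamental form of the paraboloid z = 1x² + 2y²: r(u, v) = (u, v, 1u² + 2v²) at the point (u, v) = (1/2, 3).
E = 2;  F = 12;  G = 145

Partials: r_u = (1, 0, 2*u), r_v = (0, 1, 4*v). As functions of (u, v):
  E = r_u · r_u = 4*u^2 + 1,
  F = r_u · r_v = 8*u*v,
  G = r_v · r_v = 16*v^2 + 1.
Evaluating at (u, v) = (1/2, 3): E = 2, F = 12, G = 145.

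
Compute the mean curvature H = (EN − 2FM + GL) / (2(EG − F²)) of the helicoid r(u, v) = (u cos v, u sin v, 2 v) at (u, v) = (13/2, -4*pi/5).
H = 0

With E = 1, F = 0, G = u^2 + 4, L = 0, M = -2/sqrt(u^2 + 4), N = 0, assemble
  H = (EN − 2FM + GL) / (2(EG − F²)) = 0.
At (u, v) = (13/2, -4*pi/5): H = 0.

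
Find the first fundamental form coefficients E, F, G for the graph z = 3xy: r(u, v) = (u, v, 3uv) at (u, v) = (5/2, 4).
E = 145;  F = 90;  G = 229/4

Partials: r_u = (1, 0, 3*v), r_v = (0, 1, 3*u). As functions of (u, v):
  E = r_u · r_u = 9*v^2 + 1,
  F = r_u · r_v = 9*u*v,
  G = r_v · r_v = 9*u^2 + 1.
Evaluating at (u, v) = (5/2, 4): E = 145, F = 90, G = 229/4.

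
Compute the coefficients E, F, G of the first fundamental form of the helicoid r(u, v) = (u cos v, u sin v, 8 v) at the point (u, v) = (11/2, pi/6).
E = 1;  F = 0;  G = 377/4

Partials: r_u = (cos(v), sin(v), 0), r_v = (-u*sin(v), u*cos(v), 8). As functions of (u, v):
  E = r_u · r_u = 1,
  F = r_u · r_v = 0,
  G = r_v · r_v = u^2 + 64.
Evaluating at (u, v) = (11/2, pi/6): E = 1, F = 0, G = 377/4.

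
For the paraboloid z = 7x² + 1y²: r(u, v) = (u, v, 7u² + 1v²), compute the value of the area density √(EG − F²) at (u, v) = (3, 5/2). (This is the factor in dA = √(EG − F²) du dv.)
√(EG − F²)|_{(3, 5/2)} = sqrt(1790)

E = 196*u^2 + 1, F = 28*u*v, G = 4*v^2 + 1, so EG − F² = 196*u^2 + 4*v^2 + 1. Taking the positive square root: √(EG − F²) = sqrt(196*u^2 + 4*v^2 + 1). At (u, v) = (3, 5/2): sqrt(1790).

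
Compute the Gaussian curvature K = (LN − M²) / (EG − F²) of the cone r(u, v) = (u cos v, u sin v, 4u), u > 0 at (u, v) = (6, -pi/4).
K = 0

Coefficients of the first fundamental form: E = 17, F = 0, G = u^2.
Coefficients of the second fundamental form: L = 0, M = 0, N = 4*sqrt(17)*u^2/(17*Abs(u)).
Assemble K = (LN − M²)/(EG − F²) = 0. At (u, v) = (6, -pi/4): K = 0.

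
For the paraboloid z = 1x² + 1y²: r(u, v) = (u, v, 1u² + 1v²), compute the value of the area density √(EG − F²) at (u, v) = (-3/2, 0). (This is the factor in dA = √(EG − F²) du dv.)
√(EG − F²)|_{(-3/2, 0)} = sqrt(10)

E = 4*u^2 + 1, F = 4*u*v, G = 4*v^2 + 1, so EG − F² = 4*u^2 + 4*v^2 + 1. Taking the positive square root: √(EG − F²) = sqrt(4*u^2 + 4*v^2 + 1). At (u, v) = (-3/2, 0): sqrt(10).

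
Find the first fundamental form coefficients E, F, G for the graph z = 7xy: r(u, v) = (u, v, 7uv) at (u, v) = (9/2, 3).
E = 442;  F = 1323/2;  G = 3973/4

Partials: r_u = (1, 0, 7*v), r_v = (0, 1, 7*u). As functions of (u, v):
  E = r_u · r_u = 49*v^2 + 1,
  F = r_u · r_v = 49*u*v,
  G = r_v · r_v = 49*u^2 + 1.
Evaluating at (u, v) = (9/2, 3): E = 442, F = 1323/2, G = 3973/4.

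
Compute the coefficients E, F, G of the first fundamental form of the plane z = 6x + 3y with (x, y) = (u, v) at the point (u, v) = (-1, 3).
E = 37;  F = 18;  G = 10

Partials: r_u = (1, 0, 6), r_v = (0, 1, 3). As functions of (u, v):
  E = r_u · r_u = 37,
  F = r_u · r_v = 18,
  G = r_v · r_v = 10.
Evaluating at (u, v) = (-1, 3): E = 37, F = 18, G = 10.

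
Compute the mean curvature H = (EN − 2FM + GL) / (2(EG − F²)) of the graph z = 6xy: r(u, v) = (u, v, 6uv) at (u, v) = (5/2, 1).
H = -135*sqrt(262)/17161

With E = 36*v^2 + 1, F = 36*u*v, G = 36*u^2 + 1, L = 0, M = 6/sqrt(36*u^2 + 36*v^2 + 1), N = 0, assemble
  H = (EN − 2FM + GL) / (2(EG − F²)) = -216*u*v/(36*u^2 + 36*v^2 + 1)^(3/2).
At (u, v) = (5/2, 1): H = -135*sqrt(262)/17161.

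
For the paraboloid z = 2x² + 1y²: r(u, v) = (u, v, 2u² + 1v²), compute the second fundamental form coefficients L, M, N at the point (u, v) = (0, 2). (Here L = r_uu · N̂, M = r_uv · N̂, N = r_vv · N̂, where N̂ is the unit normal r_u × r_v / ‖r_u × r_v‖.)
L = 4*sqrt(17)/17;  M = 0;  N = 2*sqrt(17)/17

Compute the unit normal N̂(u, v) = (-4*u/sqrt(16*u^2 + 4*v^2 + 1), -2*v/sqrt(16*u^2 + 4*v^2 + 1), 1/sqrt(16*u^2 + 4*v^2 + 1)), and the second partials r_uu, r_uv, r_vv. Take dot products:
  L(u, v) = r_uu · N̂ = 4/sqrt(16*u^2 + 4*v^2 + 1),
  M(u, v) = r_uv · N̂ = 0,
  N(u, v) = r_vv · N̂ = 2/sqrt(16*u^2 + 4*v^2 + 1).
Evaluating at (u, v) = (0, 2):
  L = 4*sqrt(17)/17, M = 0, N = 2*sqrt(17)/17.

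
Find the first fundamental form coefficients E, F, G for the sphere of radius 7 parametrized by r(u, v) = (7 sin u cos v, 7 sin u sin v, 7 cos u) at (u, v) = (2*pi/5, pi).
E = 49;  F = 0;  G = 49*sqrt(5)/8 + 245/8

Partials: r_u = (7*cos(u)*cos(v), 7*sin(v)*cos(u), -7*sin(u)), r_v = (-7*sin(u)*sin(v), 7*sin(u)*cos(v), 0). As functions of (u, v):
  E = r_u · r_u = 49,
  F = r_u · r_v = 0,
  G = r_v · r_v = 49*sin(u)^2.
Evaluating at (u, v) = (2*pi/5, pi): E = 49, F = 0, G = 49*sqrt(5)/8 + 245/8.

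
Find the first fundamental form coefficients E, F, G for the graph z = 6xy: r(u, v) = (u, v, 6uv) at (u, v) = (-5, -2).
E = 145;  F = 360;  G = 901

Partials: r_u = (1, 0, 6*v), r_v = (0, 1, 6*u). As functions of (u, v):
  E = r_u · r_u = 36*v^2 + 1,
  F = r_u · r_v = 36*u*v,
  G = r_v · r_v = 36*u^2 + 1.
Evaluating at (u, v) = (-5, -2): E = 145, F = 360, G = 901.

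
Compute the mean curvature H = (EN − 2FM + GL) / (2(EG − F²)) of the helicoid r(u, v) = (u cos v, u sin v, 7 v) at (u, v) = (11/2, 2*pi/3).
H = 0

With E = 1, F = 0, G = u^2 + 49, L = 0, M = -7/sqrt(u^2 + 49), N = 0, assemble
  H = (EN − 2FM + GL) / (2(EG − F²)) = 0.
At (u, v) = (11/2, 2*pi/3): H = 0.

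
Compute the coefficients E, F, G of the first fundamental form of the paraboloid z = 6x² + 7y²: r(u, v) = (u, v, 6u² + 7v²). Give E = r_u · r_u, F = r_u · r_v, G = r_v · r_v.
E = 144*u^2 + 1;  F = 168*u*v;  G = 196*v^2 + 1

Compute partials: r_u = (1, 0, 12*u), r_v = (0, 1, 14*v). Then
  E = r_u · r_u = 144*u^2 + 1,
  F = r_u · r_v = 168*u*v,
  G = r_v · r_v = 196*v^2 + 1.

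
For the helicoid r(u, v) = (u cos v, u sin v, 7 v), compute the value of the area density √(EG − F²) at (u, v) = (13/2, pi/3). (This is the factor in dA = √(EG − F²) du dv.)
√(EG − F²)|_{(13/2, pi/3)} = sqrt(365)/2

E = 1, F = 0, G = u^2 + 49, so EG − F² = u^2 + 49. Taking the positive square root: √(EG − F²) = sqrt(u^2 + 49). At (u, v) = (13/2, pi/3): sqrt(365)/2.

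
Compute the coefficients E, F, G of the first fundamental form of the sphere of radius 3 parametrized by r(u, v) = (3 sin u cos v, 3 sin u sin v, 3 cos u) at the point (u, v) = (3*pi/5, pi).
E = 9;  F = 0;  G = 9*sqrt(5)/8 + 45/8

Partials: r_u = (3*cos(u)*cos(v), 3*sin(v)*cos(u), -3*sin(u)), r_v = (-3*sin(u)*sin(v), 3*sin(u)*cos(v), 0). As functions of (u, v):
  E = r_u · r_u = 9,
  F = r_u · r_v = 0,
  G = r_v · r_v = 9*sin(u)^2.
Evaluating at (u, v) = (3*pi/5, pi): E = 9, F = 0, G = 9*sqrt(5)/8 + 45/8.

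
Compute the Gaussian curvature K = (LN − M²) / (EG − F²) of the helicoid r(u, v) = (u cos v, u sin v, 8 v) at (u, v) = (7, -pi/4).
K = -64/12769

Coefficients of the first fundamental form: E = 1, F = 0, G = u^2 + 64.
Coefficients of the second fundamental form: L = 0, M = -8/sqrt(u^2 + 64), N = 0.
Assemble K = (LN − M²)/(EG − F²) = -64/(u^2 + 64)^2. At (u, v) = (7, -pi/4): K = -64/12769.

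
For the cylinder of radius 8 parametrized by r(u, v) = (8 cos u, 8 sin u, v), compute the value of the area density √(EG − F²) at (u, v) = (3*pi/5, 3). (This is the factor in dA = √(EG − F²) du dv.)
√(EG − F²)|_{(3*pi/5, 3)} = 8

E = 64, F = 0, G = 1, so EG − F² = 64. Taking the positive square root: √(EG − F²) = 8. At (u, v) = (3*pi/5, 3): 8.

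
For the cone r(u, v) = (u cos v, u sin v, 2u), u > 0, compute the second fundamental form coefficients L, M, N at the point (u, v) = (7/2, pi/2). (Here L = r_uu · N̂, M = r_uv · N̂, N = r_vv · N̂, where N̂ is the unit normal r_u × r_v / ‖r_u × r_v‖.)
L = 0;  M = 0;  N = 7*sqrt(5)/5

Compute the unit normal N̂(u, v) = (-2*sqrt(5)*u*cos(v)/(5*Abs(u)), -2*sqrt(5)*u*sin(v)/(5*Abs(u)), sqrt(5)*u/(5*Abs(u))), and the second partials r_uu, r_uv, r_vv. Take dot products:
  L(u, v) = r_uu · N̂ = 0,
  M(u, v) = r_uv · N̂ = 0,
  N(u, v) = r_vv · N̂ = 2*sqrt(5)*u^2/(5*Abs(u)).
Evaluating at (u, v) = (7/2, pi/2):
  L = 0, M = 0, N = 7*sqrt(5)/5.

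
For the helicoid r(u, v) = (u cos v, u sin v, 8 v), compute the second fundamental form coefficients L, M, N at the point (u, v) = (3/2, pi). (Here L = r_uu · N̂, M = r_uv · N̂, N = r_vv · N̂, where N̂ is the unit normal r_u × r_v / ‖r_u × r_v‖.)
L = 0;  M = -16*sqrt(265)/265;  N = 0

Compute the unit normal N̂(u, v) = (8*sin(v)/sqrt(u^2 + 64), -8*cos(v)/sqrt(u^2 + 64), u/sqrt(u^2 + 64)), and the second partials r_uu, r_uv, r_vv. Take dot products:
  L(u, v) = r_uu · N̂ = 0,
  M(u, v) = r_uv · N̂ = -8/sqrt(u^2 + 64),
  N(u, v) = r_vv · N̂ = 0.
Evaluating at (u, v) = (3/2, pi):
  L = 0, M = -16*sqrt(265)/265, N = 0.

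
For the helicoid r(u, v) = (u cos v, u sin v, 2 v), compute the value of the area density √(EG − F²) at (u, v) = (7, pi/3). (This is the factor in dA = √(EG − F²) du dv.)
√(EG − F²)|_{(7, pi/3)} = sqrt(53)

E = 1, F = 0, G = u^2 + 4, so EG − F² = u^2 + 4. Taking the positive square root: √(EG − F²) = sqrt(u^2 + 4). At (u, v) = (7, pi/3): sqrt(53).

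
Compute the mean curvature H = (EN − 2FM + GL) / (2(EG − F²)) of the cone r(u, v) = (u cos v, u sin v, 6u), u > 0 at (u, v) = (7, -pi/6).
H = 3*sqrt(37)/259

With E = 37, F = 0, G = u^2, L = 0, M = 0, N = 6*sqrt(37)*u^2/(37*Abs(u)), assemble
  H = (EN − 2FM + GL) / (2(EG − F²)) = 3*sqrt(37)/(37*Abs(u)).
At (u, v) = (7, -pi/6): H = 3*sqrt(37)/259.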